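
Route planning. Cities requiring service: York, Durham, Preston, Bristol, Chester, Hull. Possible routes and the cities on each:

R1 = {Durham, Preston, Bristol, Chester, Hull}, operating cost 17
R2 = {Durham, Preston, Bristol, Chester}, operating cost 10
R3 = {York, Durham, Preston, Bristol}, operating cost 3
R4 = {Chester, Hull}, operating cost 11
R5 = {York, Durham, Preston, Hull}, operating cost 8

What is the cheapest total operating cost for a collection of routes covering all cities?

R3, R4 cover every city at operating cost 3 + 11 = 14.
Any cover uses at least 2 routes; among all covering selections none totals below 14.

14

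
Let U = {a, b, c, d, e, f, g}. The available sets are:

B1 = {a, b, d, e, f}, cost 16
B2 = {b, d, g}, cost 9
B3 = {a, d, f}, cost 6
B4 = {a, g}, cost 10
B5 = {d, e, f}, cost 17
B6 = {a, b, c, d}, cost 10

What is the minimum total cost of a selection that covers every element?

B1, B2, B6 cover every element at cost 16 + 9 + 10 = 35.
Any cover uses at least 3 sets; among all covering selections none totals below 35.
Greedy by coverage-per-cost would pick B3, B2, B6, B1 for 41 — worse than the optimum 35.

35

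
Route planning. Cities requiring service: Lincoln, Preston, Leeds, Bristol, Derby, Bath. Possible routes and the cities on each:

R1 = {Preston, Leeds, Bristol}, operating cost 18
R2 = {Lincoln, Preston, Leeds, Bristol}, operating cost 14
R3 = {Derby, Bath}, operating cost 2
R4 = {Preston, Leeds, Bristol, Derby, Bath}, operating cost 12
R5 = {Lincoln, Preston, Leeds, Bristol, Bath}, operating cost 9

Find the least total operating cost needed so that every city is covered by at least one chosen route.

11

R3, R5 cover every city at operating cost 2 + 9 = 11.
Any cover uses at least 2 routes; among all covering selections none totals below 11.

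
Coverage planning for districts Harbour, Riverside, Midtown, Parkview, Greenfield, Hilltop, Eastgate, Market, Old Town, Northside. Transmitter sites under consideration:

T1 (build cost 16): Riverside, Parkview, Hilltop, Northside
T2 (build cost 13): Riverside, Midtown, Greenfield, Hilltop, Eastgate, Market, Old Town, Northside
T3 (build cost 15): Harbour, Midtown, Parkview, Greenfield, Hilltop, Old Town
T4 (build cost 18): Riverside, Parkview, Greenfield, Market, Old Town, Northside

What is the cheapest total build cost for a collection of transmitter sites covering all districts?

28

T2, T3 cover every district at build cost 13 + 15 = 28.
Any cover uses at least 2 transmitter sites; among all covering selections none totals below 28.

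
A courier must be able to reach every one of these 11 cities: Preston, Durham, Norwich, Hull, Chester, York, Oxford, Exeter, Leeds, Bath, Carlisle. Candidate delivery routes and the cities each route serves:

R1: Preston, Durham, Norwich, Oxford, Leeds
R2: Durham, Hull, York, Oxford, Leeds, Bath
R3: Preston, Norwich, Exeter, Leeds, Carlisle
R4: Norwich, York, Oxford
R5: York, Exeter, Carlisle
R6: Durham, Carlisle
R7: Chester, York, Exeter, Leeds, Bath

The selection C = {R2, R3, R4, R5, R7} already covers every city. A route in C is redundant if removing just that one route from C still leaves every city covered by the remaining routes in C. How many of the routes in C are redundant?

2

Drop R2: Durham, Hull uncovered — not redundant.
Drop R3: Preston uncovered — not redundant.
Drop R4: the rest still cover every city — redundant.
Drop R5: the rest still cover every city — redundant.
Drop R7: Chester uncovered — not redundant.
2 redundant: R4, R5.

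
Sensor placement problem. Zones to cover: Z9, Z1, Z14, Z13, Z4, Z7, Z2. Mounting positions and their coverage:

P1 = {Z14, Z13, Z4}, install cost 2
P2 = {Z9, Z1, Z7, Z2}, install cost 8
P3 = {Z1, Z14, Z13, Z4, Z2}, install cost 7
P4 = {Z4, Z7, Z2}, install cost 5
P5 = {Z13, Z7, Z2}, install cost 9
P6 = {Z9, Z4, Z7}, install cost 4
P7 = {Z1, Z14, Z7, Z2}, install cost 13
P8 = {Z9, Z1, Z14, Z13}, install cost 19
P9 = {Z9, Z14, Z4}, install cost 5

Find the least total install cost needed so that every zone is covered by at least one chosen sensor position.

10

P1, P2 cover every zone at install cost 2 + 8 = 10.
Any cover uses at least 2 sensor positions; among all covering selections none totals below 10.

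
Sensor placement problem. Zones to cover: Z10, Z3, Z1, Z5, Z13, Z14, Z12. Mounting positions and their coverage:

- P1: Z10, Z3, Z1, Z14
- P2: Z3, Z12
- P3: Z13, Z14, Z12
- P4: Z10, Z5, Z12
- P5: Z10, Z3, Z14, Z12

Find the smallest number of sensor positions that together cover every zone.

3

P1, P3, P4 together cover {Z10, Z3, Z1, Z5, Z13, Z14, Z12} — every zone.
No 2 of the 5 sensor positions cover everything (all 10 pairs fall short), so 3 is minimum.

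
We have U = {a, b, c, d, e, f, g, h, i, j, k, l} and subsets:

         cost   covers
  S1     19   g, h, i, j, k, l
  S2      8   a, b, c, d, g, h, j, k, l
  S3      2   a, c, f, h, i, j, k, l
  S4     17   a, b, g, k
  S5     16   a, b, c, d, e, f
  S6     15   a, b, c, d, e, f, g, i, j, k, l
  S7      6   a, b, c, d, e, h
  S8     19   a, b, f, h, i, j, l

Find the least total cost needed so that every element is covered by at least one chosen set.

S2, S3, S7 cover every element at cost 8 + 2 + 6 = 16.
Any cover uses at least 2 sets; among all covering selections none totals below 16.

16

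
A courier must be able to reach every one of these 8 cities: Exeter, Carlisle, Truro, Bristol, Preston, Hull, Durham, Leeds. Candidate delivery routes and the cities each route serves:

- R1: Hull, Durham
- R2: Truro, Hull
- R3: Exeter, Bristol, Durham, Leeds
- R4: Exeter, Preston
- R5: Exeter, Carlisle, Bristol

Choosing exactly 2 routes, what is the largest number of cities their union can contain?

Choosing R2, R3 covers {Exeter, Truro, Bristol, Hull, Durham, Leeds} — 6 cities.
No choice of 2 routes does better; here Carlisle, Preston are left uncovered.

6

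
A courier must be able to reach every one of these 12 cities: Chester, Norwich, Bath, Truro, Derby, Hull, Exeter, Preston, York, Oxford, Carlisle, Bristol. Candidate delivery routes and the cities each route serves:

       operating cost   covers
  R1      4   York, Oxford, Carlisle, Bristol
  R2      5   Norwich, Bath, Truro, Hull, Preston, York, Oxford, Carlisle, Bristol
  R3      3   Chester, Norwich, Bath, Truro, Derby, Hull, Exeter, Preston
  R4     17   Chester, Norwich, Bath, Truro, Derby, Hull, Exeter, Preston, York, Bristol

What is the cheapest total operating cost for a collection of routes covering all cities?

7

R1, R3 cover every city at operating cost 4 + 3 = 7.
Any cover uses at least 2 routes; among all covering selections none totals below 7.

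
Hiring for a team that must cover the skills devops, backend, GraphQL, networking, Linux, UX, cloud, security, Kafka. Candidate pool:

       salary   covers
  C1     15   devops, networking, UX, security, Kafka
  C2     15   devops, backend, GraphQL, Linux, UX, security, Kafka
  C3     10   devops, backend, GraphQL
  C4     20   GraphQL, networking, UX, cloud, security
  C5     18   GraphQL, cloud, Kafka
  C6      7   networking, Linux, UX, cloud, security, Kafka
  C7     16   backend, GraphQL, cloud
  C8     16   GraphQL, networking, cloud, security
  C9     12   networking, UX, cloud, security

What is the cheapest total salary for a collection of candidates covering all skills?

17

C3, C6 cover every skill at salary 10 + 7 = 17.
Any cover uses at least 2 candidates; among all covering selections none totals below 17.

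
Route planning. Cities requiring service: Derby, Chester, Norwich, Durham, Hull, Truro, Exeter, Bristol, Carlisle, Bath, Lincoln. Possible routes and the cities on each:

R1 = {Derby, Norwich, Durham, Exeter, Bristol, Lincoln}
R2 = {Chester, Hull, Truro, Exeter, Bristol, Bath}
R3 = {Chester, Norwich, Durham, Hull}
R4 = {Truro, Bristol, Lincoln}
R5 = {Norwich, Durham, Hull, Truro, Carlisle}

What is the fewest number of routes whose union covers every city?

R1, R2, R5 together cover {Derby, Chester, Norwich, Durham, Hull, Truro, Exeter, Bristol, Carlisle, Bath, Lincoln} — every city.
No 2 of the 5 routes cover everything (all 10 pairs fall short), so 3 is minimum.

3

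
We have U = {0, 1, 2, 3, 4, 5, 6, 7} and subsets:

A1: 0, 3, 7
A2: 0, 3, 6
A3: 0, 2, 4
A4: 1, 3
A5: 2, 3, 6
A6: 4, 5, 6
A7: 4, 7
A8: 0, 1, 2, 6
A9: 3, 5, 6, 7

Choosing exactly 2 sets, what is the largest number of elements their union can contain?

7

Choosing A3, A9 covers {0, 2, 3, 4, 5, 6, 7} — 7 elements.
No choice of 2 sets does better; here 1 is left uncovered.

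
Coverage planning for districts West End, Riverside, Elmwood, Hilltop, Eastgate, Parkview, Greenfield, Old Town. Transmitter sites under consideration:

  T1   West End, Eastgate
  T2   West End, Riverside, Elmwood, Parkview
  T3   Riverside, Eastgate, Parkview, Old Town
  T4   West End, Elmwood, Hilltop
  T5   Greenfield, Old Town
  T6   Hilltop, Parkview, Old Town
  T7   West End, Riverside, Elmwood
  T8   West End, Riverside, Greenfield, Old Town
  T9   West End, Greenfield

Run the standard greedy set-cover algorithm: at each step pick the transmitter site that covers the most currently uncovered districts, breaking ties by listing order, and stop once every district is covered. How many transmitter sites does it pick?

4

Pick 1: T2 covers 4 new districts (West End, Riverside, Elmwood, Parkview).
Pick 2: T3 covers 2 new districts (Eastgate, Old Town).
Pick 3: T4 covers 1 new districts (Hilltop).
Pick 4: T5 covers 1 new districts (Greenfield).
Greedy uses 4 transmitter sites. (The true minimum is 3.)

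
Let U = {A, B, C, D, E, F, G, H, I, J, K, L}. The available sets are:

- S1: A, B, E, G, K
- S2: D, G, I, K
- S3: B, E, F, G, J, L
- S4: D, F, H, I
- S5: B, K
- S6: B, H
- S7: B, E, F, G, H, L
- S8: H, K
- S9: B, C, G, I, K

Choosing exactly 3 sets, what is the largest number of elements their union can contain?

11

Choosing S1, S3, S4 covers {A, B, D, E, F, G, H, I, J, K, L} — 11 elements.
No choice of 3 sets does better; here C is left uncovered.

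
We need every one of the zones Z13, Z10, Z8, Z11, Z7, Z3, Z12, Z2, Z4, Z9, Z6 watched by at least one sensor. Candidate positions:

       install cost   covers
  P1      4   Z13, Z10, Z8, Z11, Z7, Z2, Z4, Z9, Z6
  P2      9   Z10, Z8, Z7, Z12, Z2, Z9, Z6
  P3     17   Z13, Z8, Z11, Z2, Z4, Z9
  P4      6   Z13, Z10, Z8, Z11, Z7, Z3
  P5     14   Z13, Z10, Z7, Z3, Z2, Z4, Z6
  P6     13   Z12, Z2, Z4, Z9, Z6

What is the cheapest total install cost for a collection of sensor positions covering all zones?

19

P4, P6 cover every zone at install cost 6 + 13 = 19.
Any cover uses at least 2 sensor positions; among all covering selections none totals below 19.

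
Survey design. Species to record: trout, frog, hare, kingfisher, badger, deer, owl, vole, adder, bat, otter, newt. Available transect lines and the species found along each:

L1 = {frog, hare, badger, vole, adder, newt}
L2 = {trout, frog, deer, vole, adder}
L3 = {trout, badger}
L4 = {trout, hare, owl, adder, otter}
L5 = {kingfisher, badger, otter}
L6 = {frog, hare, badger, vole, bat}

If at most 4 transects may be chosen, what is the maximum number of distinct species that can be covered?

11

Choosing L1, L2, L4, L5 covers {trout, frog, hare, kingfisher, badger, deer, owl, vole, adder, otter, newt} — 11 species.
No choice of 4 transects does better; here bat is left uncovered.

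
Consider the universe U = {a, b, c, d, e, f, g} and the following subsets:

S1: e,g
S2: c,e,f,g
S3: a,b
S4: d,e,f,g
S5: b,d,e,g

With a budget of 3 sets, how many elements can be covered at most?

Choosing S2, S3, S4 covers {a, b, c, d, e, f, g} — 7 elements.
That is all 7 elements.

7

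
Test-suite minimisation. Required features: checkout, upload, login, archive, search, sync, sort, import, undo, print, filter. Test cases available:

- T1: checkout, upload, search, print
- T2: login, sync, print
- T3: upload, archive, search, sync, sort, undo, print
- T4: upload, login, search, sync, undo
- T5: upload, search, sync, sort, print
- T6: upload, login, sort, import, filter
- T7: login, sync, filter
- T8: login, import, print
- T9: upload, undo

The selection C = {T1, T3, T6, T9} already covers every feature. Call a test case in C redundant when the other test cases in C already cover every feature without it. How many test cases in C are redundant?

1

Drop T1: checkout uncovered — not redundant.
Drop T3: archive, sync uncovered — not redundant.
Drop T6: login, import, filter uncovered — not redundant.
Drop T9: the rest still cover every feature — redundant.
1 redundant: T9.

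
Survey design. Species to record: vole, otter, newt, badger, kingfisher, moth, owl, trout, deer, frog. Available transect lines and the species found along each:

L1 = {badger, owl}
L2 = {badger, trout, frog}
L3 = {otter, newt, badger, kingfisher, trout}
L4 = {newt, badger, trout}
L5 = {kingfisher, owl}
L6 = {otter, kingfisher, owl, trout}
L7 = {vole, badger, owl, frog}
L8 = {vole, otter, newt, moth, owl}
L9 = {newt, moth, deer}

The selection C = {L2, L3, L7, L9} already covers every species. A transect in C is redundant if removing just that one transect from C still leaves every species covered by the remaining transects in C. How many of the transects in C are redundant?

1

Drop L2: the rest still cover every species — redundant.
Drop L3: otter, kingfisher uncovered — not redundant.
Drop L7: vole, owl uncovered — not redundant.
Drop L9: moth, deer uncovered — not redundant.
1 redundant: L2.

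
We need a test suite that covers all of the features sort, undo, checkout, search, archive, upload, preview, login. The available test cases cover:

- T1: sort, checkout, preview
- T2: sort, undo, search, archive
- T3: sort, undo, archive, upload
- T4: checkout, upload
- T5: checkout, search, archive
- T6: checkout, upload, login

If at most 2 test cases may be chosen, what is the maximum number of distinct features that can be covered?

7

Choosing T2, T6 covers {sort, undo, checkout, search, archive, upload, login} — 7 features.
No choice of 2 test cases does better; here preview is left uncovered.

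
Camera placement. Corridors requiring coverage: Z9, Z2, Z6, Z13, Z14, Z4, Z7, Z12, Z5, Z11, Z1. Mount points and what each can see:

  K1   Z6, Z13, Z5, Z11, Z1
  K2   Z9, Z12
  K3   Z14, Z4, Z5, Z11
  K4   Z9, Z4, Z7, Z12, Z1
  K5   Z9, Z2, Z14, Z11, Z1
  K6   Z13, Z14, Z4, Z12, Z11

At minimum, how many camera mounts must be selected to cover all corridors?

3

K1, K4, K5 together cover {Z9, Z2, Z6, Z13, Z14, Z4, Z7, Z12, Z5, Z11, Z1} — every corridor.
No 2 of the 6 camera mounts cover everything (all 15 pairs fall short), so 3 is minimum.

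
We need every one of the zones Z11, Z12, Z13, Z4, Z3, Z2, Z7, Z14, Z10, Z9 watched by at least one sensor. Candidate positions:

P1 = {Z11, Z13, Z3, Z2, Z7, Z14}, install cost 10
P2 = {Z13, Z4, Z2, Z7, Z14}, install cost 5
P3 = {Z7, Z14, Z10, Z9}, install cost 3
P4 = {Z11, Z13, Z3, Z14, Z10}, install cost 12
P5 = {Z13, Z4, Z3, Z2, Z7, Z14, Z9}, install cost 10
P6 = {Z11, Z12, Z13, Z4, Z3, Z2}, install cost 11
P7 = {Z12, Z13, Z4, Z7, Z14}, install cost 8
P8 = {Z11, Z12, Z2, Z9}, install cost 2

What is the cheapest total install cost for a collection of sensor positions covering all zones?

P3, P6 cover every zone at install cost 3 + 11 = 14.
Any cover uses at least 2 sensor positions; among all covering selections none totals below 14.
Greedy by coverage-per-install cost would pick P8, P3, P2, P1 for 20 — worse than the optimum 14.

14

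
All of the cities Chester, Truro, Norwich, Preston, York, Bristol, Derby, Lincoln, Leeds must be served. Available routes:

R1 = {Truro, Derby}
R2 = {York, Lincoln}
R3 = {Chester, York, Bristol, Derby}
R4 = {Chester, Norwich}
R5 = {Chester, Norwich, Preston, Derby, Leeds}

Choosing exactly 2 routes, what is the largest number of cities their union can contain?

7

Choosing R2, R5 covers {Chester, Norwich, Preston, York, Derby, Lincoln, Leeds} — 7 cities.
No choice of 2 routes does better; here Truro, Bristol are left uncovered.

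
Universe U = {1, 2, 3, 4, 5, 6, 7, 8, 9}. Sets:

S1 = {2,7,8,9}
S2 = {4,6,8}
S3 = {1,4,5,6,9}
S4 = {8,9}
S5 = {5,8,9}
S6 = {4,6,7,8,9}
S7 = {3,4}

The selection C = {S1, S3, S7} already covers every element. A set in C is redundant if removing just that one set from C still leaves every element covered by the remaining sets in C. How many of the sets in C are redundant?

Drop S1: 2, 7, 8 uncovered — not redundant.
Drop S3: 1, 5, 6 uncovered — not redundant.
Drop S7: 3 uncovered — not redundant.
None of the sets in C is redundant.

0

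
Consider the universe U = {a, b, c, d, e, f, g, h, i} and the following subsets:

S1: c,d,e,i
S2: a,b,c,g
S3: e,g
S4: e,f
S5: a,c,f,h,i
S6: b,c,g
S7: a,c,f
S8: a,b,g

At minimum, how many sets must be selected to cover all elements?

S1, S2, S5 together cover {a, b, c, d, e, f, g, h, i} — every element.
No 2 of the 8 sets cover everything (all 28 pairs fall short), so 3 is minimum.

3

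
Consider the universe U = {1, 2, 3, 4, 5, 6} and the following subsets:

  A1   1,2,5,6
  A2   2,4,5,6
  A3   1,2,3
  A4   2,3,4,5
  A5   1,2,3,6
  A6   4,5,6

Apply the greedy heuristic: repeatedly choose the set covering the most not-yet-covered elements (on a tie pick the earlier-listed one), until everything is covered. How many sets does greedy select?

Pick 1: A1 covers 4 new elements (1, 2, 5, 6).
Pick 2: A4 covers 2 new elements (3, 4).
Greedy uses 2 sets.

2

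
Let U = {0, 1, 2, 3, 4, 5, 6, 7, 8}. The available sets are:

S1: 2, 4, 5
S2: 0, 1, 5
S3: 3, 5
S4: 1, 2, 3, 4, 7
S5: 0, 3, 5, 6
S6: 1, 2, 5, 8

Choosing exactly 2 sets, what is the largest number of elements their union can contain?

Choosing S4, S5 covers {0, 1, 2, 3, 4, 5, 6, 7} — 8 elements.
No choice of 2 sets does better; here 8 is left uncovered.

8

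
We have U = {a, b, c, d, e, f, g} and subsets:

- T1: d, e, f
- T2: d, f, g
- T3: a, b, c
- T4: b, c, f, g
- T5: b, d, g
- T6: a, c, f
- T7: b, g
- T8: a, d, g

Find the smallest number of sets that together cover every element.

3

T1, T2, T3 together cover {a, b, c, d, e, f, g} — every element.
No 2 of the 8 sets cover everything (all 28 pairs fall short), so 3 is minimum.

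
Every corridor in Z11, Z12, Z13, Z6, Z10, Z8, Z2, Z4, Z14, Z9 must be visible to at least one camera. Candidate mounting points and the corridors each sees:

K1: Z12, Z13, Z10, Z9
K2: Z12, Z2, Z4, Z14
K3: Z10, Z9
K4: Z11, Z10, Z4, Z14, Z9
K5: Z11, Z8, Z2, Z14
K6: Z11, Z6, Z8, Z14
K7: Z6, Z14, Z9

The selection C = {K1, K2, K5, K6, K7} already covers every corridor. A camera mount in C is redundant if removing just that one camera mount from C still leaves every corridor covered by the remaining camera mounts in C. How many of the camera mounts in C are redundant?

Drop K1: Z13, Z10 uncovered — not redundant.
Drop K2: Z4 uncovered — not redundant.
Drop K5: the rest still cover every corridor — redundant.
Drop K6: the rest still cover every corridor — redundant.
Drop K7: the rest still cover every corridor — redundant.
3 redundant: K5, K6, K7.

3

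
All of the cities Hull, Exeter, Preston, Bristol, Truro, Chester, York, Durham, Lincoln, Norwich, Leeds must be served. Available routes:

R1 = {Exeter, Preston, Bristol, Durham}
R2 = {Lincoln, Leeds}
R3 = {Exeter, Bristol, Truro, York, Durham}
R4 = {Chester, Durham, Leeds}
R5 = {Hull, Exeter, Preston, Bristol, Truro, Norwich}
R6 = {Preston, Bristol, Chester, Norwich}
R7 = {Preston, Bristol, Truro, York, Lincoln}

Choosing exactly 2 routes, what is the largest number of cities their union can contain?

9

Choosing R4, R5 covers {Hull, Exeter, Preston, Bristol, Truro, Chester, Durham, Norwich, Leeds} — 9 cities.
No choice of 2 routes does better; here York, Lincoln are left uncovered.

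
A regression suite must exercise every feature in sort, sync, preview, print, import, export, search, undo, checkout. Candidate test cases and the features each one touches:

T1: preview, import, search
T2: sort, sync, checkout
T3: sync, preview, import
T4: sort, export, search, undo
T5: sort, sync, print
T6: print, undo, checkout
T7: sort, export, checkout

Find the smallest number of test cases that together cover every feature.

3

T3, T4, T6 together cover {sort, sync, preview, print, import, export, search, undo, checkout} — every feature.
No 2 of the 7 test cases cover everything (all 21 pairs fall short), so 3 is minimum.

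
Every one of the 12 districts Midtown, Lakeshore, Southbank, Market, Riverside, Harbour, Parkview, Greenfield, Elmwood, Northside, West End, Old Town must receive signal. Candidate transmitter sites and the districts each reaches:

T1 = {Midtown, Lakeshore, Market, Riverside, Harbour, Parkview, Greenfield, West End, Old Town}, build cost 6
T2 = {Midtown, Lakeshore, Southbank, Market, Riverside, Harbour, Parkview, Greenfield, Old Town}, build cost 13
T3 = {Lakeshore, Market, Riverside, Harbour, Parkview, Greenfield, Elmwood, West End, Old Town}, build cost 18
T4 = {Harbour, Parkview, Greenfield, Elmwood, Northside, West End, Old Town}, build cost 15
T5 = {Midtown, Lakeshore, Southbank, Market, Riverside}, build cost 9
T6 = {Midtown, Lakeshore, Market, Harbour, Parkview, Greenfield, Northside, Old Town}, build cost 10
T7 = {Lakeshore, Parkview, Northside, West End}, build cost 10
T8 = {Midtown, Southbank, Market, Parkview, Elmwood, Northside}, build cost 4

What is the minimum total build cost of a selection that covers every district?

10

T1, T8 cover every district at build cost 6 + 4 = 10.
Any cover uses at least 2 transmitter sites; among all covering selections none totals below 10.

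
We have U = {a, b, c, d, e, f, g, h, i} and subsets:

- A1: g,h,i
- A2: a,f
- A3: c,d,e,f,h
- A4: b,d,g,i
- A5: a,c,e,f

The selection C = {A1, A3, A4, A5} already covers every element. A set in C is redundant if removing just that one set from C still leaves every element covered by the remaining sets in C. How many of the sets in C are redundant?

2

Drop A1: the rest still cover every element — redundant.
Drop A3: the rest still cover every element — redundant.
Drop A4: b uncovered — not redundant.
Drop A5: a uncovered — not redundant.
2 redundant: A1, A3.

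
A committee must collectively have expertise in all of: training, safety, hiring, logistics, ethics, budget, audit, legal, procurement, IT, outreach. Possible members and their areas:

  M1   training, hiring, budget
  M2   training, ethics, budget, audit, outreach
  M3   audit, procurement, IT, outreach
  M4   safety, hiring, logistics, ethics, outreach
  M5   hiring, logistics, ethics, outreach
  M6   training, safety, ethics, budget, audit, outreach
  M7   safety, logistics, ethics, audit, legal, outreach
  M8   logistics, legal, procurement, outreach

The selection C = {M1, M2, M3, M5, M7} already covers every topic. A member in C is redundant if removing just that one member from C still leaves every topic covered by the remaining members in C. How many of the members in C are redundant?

Drop M1: the rest still cover every topic — redundant.
Drop M2: the rest still cover every topic — redundant.
Drop M3: procurement, IT uncovered — not redundant.
Drop M5: the rest still cover every topic — redundant.
Drop M7: safety, legal uncovered — not redundant.
3 redundant: M1, M2, M5.

3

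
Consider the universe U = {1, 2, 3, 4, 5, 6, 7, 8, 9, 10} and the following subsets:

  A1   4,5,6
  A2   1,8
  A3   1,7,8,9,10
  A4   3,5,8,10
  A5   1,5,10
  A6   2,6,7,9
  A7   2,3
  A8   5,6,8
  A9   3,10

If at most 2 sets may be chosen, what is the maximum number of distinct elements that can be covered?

Choosing A1, A3 covers {1, 4, 5, 6, 7, 8, 9, 10} — 8 elements.
No choice of 2 sets does better; here 2, 3 are left uncovered.

8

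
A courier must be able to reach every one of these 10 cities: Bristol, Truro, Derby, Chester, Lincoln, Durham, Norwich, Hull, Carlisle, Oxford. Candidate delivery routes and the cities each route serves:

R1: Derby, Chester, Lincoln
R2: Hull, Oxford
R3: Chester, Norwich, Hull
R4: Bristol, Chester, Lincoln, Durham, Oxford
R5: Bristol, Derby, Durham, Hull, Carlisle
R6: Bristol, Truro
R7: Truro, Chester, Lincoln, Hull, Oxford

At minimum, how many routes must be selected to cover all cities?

R3, R5, R7 together cover {Bristol, Truro, Derby, Chester, Lincoln, Durham, Norwich, Hull, Carlisle, Oxford} — every city.
No 2 of the 7 routes cover everything (all 21 pairs fall short), so 3 is minimum.

3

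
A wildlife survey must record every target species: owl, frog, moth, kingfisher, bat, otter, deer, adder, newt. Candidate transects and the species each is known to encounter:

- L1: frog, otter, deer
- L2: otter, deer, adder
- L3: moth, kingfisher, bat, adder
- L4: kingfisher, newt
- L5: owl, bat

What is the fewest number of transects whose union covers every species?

4

L1, L3, L4, L5 together cover {owl, frog, moth, kingfisher, bat, otter, deer, adder, newt} — every species.
No 3 of the 5 transects cover everything (all 10 triples fall short), so 4 is minimum.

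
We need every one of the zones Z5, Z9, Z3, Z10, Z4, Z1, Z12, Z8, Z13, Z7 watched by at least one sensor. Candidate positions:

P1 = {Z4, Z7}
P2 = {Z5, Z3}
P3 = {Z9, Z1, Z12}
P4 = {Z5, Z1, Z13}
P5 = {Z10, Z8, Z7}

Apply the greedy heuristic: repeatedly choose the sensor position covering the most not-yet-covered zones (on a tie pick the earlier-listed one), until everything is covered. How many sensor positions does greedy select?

Pick 1: P3 covers 3 new zones (Z9, Z1, Z12).
Pick 2: P5 covers 3 new zones (Z10, Z8, Z7).
Pick 3: P2 covers 2 new zones (Z5, Z3).
Pick 4: P1 covers 1 new zones (Z4).
Pick 5: P4 covers 1 new zones (Z13).
Greedy uses 5 sensor positions.

5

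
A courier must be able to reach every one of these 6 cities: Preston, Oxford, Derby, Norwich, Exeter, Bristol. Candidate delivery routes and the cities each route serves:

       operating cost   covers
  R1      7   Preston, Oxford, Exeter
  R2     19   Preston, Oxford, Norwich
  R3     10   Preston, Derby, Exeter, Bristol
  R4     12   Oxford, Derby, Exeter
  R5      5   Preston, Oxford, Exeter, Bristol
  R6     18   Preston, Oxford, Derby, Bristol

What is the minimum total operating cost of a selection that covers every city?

29

R2, R3 cover every city at operating cost 19 + 10 = 29.
Any cover uses at least 2 routes; among all covering selections none totals below 29.
Greedy by coverage-per-operating cost would pick R5, R3, R2 for 34 — worse than the optimum 29.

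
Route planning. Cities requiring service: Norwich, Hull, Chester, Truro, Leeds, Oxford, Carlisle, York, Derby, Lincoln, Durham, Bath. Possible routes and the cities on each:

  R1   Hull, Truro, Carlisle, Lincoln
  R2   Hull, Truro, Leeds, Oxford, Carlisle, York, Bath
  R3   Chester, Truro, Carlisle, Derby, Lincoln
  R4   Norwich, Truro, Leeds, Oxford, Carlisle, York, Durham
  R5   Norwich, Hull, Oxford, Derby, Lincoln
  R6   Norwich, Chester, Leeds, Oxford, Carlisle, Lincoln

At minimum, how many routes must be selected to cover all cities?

3

R2, R3, R4 together cover {Norwich, Hull, Chester, Truro, Leeds, Oxford, Carlisle, York, Derby, Lincoln, Durham, Bath} — every city.
No 2 of the 6 routes cover everything (all 15 pairs fall short), so 3 is minimum.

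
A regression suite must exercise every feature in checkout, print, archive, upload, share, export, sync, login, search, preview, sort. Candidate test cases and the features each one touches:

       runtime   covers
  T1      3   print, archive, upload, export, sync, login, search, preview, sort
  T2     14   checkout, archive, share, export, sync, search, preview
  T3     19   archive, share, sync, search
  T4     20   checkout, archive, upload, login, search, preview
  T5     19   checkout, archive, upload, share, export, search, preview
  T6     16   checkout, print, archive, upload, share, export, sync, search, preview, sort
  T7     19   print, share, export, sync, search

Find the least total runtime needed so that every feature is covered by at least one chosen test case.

17

T1, T2 cover every feature at runtime 3 + 14 = 17.
Any cover uses at least 2 test cases; among all covering selections none totals below 17.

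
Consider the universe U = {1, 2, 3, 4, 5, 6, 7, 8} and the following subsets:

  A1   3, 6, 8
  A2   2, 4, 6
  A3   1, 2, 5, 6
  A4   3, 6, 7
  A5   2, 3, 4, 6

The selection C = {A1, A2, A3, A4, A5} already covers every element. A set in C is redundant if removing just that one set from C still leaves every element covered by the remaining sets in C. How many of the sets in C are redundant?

Drop A1: 8 uncovered — not redundant.
Drop A2: the rest still cover every element — redundant.
Drop A3: 1, 5 uncovered — not redundant.
Drop A4: 7 uncovered — not redundant.
Drop A5: the rest still cover every element — redundant.
2 redundant: A2, A5.

2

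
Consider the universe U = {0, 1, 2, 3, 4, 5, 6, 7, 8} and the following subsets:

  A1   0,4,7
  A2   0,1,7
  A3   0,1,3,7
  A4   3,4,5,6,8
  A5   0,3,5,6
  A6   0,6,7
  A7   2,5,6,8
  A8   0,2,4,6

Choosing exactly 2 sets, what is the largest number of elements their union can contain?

8

Choosing A2, A4 covers {0, 1, 3, 4, 5, 6, 7, 8} — 8 elements.
No choice of 2 sets does better; here 2 is left uncovered.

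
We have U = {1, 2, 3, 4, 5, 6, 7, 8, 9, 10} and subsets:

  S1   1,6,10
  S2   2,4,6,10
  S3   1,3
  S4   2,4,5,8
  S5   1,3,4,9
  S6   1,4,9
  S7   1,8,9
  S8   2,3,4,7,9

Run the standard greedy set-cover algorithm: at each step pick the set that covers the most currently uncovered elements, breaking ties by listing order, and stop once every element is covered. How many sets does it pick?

3

Pick 1: S8 covers 5 new elements (2, 3, 4, 7, 9).
Pick 2: S1 covers 3 new elements (1, 6, 10).
Pick 3: S4 covers 2 new elements (5, 8).
Greedy uses 3 sets.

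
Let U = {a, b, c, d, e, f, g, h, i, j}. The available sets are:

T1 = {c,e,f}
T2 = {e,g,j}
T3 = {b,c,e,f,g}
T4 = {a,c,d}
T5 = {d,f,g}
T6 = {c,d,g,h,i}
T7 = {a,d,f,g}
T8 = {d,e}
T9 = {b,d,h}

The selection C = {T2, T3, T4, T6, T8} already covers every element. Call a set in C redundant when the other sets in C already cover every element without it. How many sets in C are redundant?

Drop T2: j uncovered — not redundant.
Drop T3: b, f uncovered — not redundant.
Drop T4: a uncovered — not redundant.
Drop T6: h, i uncovered — not redundant.
Drop T8: the rest still cover every element — redundant.
1 redundant: T8.

1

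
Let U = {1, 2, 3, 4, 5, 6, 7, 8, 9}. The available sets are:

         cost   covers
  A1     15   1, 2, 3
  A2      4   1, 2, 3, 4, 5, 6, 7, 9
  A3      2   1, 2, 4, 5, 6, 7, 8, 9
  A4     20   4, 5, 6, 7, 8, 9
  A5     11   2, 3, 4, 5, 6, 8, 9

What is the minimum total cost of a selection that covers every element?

A2, A3 cover every element at cost 4 + 2 = 6.
Any cover uses at least 2 sets; among all covering selections none totals below 6.

6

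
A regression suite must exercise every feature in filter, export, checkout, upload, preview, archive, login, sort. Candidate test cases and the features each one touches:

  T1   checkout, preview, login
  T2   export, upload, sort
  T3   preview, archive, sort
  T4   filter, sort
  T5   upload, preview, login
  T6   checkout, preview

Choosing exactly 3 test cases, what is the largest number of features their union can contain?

7

Choosing T1, T2, T3 covers {export, checkout, upload, preview, archive, login, sort} — 7 features.
No choice of 3 test cases does better; here filter is left uncovered.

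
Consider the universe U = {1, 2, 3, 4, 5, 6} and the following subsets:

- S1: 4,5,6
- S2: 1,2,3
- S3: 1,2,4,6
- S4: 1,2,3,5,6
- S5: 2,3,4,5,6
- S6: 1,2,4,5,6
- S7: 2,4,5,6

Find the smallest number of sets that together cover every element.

2

S1, S2 together cover {1, 2, 3, 4, 5, 6} — every element.
No single set contains all 6 elements, so 2 is optimal.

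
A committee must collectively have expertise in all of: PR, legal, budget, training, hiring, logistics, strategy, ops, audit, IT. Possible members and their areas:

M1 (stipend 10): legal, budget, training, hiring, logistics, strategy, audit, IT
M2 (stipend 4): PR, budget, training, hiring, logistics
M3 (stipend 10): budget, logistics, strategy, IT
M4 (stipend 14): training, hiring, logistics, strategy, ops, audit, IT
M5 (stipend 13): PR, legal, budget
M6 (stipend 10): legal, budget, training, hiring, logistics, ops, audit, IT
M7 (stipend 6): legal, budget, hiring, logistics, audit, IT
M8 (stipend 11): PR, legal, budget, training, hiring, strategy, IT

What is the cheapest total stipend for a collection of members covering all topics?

M6, M8 cover every topic at stipend 10 + 11 = 21.
Any cover uses at least 2 members; among all covering selections none totals below 21.

21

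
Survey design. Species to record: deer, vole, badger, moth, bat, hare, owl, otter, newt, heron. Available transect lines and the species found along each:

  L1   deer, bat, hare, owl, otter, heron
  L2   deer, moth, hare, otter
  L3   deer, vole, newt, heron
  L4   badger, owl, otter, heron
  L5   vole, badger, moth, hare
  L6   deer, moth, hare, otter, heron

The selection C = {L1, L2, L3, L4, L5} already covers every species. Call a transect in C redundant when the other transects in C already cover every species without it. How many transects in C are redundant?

3

Drop L1: bat uncovered — not redundant.
Drop L2: the rest still cover every species — redundant.
Drop L3: newt uncovered — not redundant.
Drop L4: the rest still cover every species — redundant.
Drop L5: the rest still cover every species — redundant.
3 redundant: L2, L4, L5.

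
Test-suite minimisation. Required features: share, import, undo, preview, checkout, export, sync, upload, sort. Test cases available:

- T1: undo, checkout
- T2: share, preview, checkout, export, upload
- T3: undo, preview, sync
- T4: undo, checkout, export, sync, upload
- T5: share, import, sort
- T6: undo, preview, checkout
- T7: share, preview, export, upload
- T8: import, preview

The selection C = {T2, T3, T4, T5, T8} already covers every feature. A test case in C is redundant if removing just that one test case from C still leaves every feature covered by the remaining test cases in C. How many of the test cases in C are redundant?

Drop T2: the rest still cover every feature — redundant.
Drop T3: the rest still cover every feature — redundant.
Drop T4: the rest still cover every feature — redundant.
Drop T5: sort uncovered — not redundant.
Drop T8: the rest still cover every feature — redundant.
4 redundant: T2, T3, T4, T8.

4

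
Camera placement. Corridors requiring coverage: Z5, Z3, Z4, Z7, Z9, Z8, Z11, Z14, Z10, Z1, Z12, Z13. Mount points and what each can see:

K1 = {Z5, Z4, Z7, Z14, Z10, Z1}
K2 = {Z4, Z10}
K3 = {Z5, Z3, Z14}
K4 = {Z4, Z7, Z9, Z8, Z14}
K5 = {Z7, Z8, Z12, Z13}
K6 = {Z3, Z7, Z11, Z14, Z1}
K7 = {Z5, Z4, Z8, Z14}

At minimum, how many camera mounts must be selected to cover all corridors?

K1, K4, K5, K6 together cover {Z5, Z3, Z4, Z7, Z9, Z8, Z11, Z14, Z10, Z1, Z12, Z13} — every corridor.
No 3 of the 7 camera mounts cover everything (all 35 triples fall short), so 4 is minimum.

4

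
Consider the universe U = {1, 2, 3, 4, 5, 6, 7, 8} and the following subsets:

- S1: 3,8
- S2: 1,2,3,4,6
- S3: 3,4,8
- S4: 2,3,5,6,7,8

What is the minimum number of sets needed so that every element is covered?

2

S2, S4 together cover {1, 2, 3, 4, 5, 6, 7, 8} — every element.
No single set contains all 8 elements, so 2 is optimal.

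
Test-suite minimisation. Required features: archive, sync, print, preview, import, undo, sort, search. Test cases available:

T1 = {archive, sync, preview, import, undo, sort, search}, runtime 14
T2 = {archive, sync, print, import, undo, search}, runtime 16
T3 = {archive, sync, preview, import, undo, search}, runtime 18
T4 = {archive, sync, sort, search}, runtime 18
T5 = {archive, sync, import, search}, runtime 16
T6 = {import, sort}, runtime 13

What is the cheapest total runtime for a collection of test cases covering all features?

T1, T2 cover every feature at runtime 14 + 16 = 30.
Any cover uses at least 2 test cases; among all covering selections none totals below 30.

30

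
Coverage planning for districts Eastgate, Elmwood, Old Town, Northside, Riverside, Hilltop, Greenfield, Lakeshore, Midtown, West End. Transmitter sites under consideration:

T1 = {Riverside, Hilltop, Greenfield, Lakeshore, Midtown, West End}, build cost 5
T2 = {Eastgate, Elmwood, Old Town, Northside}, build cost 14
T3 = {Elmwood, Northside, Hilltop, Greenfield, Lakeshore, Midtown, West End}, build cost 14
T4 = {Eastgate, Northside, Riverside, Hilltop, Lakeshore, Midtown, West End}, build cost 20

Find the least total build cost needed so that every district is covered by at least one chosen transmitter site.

19

T1, T2 cover every district at build cost 5 + 14 = 19.
Any cover uses at least 2 transmitter sites; among all covering selections none totals below 19.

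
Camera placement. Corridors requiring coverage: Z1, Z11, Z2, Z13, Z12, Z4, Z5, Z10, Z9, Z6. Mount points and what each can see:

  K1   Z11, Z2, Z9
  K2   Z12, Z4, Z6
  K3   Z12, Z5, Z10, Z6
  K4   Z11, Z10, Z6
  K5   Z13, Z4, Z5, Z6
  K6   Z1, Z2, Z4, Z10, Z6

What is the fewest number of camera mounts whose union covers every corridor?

K1, K2, K5, K6 together cover {Z1, Z11, Z2, Z13, Z12, Z4, Z5, Z10, Z9, Z6} — every corridor.
No 3 of the 6 camera mounts cover everything (all 20 triples fall short), so 4 is minimum.

4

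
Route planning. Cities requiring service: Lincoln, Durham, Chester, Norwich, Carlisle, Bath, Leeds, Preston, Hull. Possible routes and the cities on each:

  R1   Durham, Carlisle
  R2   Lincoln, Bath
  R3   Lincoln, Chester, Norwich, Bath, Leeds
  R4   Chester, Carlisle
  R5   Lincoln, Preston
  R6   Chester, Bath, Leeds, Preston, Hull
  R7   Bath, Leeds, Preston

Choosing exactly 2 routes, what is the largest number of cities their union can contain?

Choosing R1, R3 covers {Lincoln, Durham, Chester, Norwich, Carlisle, Bath, Leeds} — 7 cities.
No choice of 2 routes does better; here Preston, Hull are left uncovered.

7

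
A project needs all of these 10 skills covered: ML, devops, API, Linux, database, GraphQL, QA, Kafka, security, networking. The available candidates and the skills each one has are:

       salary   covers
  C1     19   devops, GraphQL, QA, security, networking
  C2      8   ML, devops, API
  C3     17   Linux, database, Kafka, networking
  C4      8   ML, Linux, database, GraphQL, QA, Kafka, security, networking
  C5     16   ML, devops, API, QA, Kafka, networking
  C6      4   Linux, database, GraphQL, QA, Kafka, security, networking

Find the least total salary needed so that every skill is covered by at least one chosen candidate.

C2, C6 cover every skill at salary 8 + 4 = 12.
Any cover uses at least 2 candidates; among all covering selections none totals below 12.

12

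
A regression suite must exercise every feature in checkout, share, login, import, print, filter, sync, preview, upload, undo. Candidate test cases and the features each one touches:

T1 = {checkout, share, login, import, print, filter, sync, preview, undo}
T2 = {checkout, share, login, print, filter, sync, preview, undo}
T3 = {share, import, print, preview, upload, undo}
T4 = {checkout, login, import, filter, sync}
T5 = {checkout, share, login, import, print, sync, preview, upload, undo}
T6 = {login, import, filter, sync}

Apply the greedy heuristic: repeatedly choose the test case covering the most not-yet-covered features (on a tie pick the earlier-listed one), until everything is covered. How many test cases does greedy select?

Pick 1: T1 covers 9 new features (checkout, share, login, import, print, filter, sync, preview, undo).
Pick 2: T3 covers 1 new features (upload).
Greedy uses 2 test cases.

2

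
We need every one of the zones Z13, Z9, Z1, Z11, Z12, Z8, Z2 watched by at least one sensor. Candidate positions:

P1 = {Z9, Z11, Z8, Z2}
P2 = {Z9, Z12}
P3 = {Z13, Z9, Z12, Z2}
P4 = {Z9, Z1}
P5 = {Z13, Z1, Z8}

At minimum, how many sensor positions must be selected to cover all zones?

3

P1, P2, P5 together cover {Z13, Z9, Z1, Z11, Z12, Z8, Z2} — every zone.
No 2 of the 5 sensor positions cover everything (all 10 pairs fall short), so 3 is minimum.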